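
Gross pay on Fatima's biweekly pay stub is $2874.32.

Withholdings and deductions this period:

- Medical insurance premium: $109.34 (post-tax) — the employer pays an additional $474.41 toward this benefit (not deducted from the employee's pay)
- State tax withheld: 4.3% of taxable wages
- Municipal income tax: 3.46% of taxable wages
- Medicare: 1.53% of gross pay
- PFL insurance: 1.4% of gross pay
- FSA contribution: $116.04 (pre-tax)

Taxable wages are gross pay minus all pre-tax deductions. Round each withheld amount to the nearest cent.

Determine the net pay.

FSA contribution: $116.04
Taxable wages = $2874.32 − $116.04 = $2758.28
Municipal income tax: $2758.28 × 0.0346 = $95.44
State tax withheld: $2758.28 × 0.043 = $118.61
Medicare: $2874.32 × 0.0153 = $43.98
PFL insurance: $2874.32 × 0.014 = $40.24
Medical insurance premium: $109.34
(Employer's $474.41 toward medical insurance premium is not withheld from the employee.)
Total deductions = $116.04 + $95.44 + $118.61 + $43.98 + $40.24 + $109.34 = $523.65
Net pay = $2874.32 − $523.65 = $2350.67

$2350.67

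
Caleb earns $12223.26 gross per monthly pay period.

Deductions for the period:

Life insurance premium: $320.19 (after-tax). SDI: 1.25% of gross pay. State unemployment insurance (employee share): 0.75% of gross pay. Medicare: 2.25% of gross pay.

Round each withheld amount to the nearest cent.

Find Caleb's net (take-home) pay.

State unemployment insurance (employee share): $12223.26 × 0.0075 = $91.67
SDI: $12223.26 × 0.0125 = $152.79
Medicare: $12223.26 × 0.0225 = $275.02
Life insurance premium: $320.19
Total deductions = $91.67 + $152.79 + $275.02 + $320.19 = $839.67
Net pay = $12223.26 − $839.67 = $11383.59

$11383.59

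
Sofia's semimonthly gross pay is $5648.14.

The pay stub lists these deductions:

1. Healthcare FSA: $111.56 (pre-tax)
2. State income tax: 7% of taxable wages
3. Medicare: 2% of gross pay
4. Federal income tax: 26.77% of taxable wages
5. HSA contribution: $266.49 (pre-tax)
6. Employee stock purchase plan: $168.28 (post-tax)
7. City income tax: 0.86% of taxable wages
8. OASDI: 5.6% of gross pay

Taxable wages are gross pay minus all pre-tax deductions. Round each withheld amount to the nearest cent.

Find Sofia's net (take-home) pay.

$2847.52

Healthcare FSA: $111.56
HSA contribution: $266.49
Pre-tax total = $111.56 + $266.49 = $378.05
Taxable wages = $5648.14 − $378.05 = $5270.09
Federal income tax: $5270.09 × 0.2677 = $1410.80
State income tax: $5270.09 × 0.07 = $368.91
City income tax: $5270.09 × 0.0086 = $45.32
OASDI: $5648.14 × 0.056 = $316.30
Medicare: $5648.14 × 0.02 = $112.96
Employee stock purchase plan: $168.28
Total deductions = $111.56 + $266.49 + $1410.80 + $368.91 + $45.32 + $316.30 + $112.96 + $168.28 = $2800.62
Net pay = $5648.14 − $2800.62 = $2847.52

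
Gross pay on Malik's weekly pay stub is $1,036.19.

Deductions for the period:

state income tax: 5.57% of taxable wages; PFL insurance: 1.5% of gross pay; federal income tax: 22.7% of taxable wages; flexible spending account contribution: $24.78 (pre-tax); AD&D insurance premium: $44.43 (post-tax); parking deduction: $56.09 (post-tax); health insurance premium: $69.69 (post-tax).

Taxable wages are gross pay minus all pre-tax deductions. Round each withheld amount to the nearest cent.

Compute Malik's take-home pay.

$539.73

Flexible spending account contribution: $24.78
Taxable wages = $1,036.19 − $24.78 = $1,011.41
Federal income tax: $1,011.41 × 0.227 = $229.59
State income tax: $1,011.41 × 0.0557 = $56.34
PFL insurance: $1,036.19 × 0.015 = $15.54
Parking deduction: $56.09
Health insurance premium: $69.69
AD&D insurance premium: $44.43
Total deductions = $24.78 + $229.59 + $56.34 + $15.54 + $56.09 + $69.69 + $44.43 = $496.46
Net pay = $1,036.19 − $496.46 = $539.73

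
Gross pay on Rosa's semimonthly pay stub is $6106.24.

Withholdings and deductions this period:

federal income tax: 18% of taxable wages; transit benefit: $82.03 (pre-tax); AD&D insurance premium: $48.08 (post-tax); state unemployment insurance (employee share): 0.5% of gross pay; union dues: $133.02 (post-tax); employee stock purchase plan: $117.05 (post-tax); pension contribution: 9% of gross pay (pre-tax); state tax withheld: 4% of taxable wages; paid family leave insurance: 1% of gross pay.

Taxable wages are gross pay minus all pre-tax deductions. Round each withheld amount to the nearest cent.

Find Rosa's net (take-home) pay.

$3880.48

Pension contribution: $6106.24 × 0.09 = $549.56
Transit benefit: $82.03
Pre-tax total = $549.56 + $82.03 = $631.59
Taxable wages = $6106.24 − $631.59 = $5474.65
Federal income tax: $5474.65 × 0.18 = $985.44
State tax withheld: $5474.65 × 0.04 = $218.99
State unemployment insurance (employee share): $6106.24 × 0.005 = $30.53
Paid family leave insurance: $6106.24 × 0.01 = $61.06
Union dues: $133.02
AD&D insurance premium: $48.08
Employee stock purchase plan: $117.05
Total deductions = $549.56 + $82.03 + $985.44 + $218.99 + $30.53 + $61.06 + $133.02 + $48.08 + $117.05 = $2225.76
Net pay = $6106.24 − $2225.76 = $3880.48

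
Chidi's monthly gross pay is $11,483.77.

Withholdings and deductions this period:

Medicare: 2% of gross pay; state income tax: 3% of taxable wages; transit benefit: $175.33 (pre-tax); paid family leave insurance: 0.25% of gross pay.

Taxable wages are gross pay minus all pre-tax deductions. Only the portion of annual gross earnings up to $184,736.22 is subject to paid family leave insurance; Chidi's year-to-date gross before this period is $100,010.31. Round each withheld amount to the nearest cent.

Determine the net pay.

Transit benefit: $175.33
Taxable wages = $11,483.77 − $175.33 = $11,308.44
State income tax: $11,308.44 × 0.03 = $339.25
Paid family leave insurance: cap not yet reached, full $11,483.77 is subject → $11,483.77 × 0.0025 = $28.71
Medicare: $11,483.77 × 0.02 = $229.68
Total deductions = $175.33 + $339.25 + $28.71 + $229.68 = $772.97
Net pay = $11,483.77 − $772.97 = $10,710.80

$10,710.80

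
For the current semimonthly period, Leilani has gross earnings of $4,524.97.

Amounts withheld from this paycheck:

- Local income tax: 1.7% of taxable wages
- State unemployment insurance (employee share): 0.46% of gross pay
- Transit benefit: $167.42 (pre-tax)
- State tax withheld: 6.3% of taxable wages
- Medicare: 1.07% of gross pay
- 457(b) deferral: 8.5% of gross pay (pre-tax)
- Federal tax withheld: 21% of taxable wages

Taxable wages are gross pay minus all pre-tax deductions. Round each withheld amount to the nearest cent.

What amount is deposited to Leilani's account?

$2,751.55

457(b) deferral: $4,524.97 × 0.085 = $384.62
Transit benefit: $167.42
Pre-tax total = $384.62 + $167.42 = $552.04
Taxable wages = $4,524.97 − $552.04 = $3,972.93
Local income tax: $3,972.93 × 0.017 = $67.54
Federal tax withheld: $3,972.93 × 0.21 = $834.32
State tax withheld: $3,972.93 × 0.063 = $250.29
Medicare: $4,524.97 × 0.0107 = $48.42
State unemployment insurance (employee share): $4,524.97 × 0.0046 = $20.81
Total deductions = $384.62 + $167.42 + $67.54 + $834.32 + $250.29 + $48.42 + $20.81 = $1,773.42
Net pay = $4,524.97 − $1,773.42 = $2,751.55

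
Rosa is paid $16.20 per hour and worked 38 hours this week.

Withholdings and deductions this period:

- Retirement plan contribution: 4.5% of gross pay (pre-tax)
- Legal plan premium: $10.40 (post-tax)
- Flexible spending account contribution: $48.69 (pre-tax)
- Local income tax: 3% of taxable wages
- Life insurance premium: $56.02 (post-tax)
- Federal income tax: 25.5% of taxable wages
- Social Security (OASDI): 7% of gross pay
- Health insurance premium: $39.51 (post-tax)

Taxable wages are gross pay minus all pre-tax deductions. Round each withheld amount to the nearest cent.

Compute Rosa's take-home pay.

Gross pay: 38 × $16.20 = $615.60
Retirement plan contribution: $615.60 × 0.045 = $27.70
Flexible spending account contribution: $48.69
Pre-tax total = $27.70 + $48.69 = $76.39
Taxable wages = $615.60 − $76.39 = $539.21
Local income tax: $539.21 × 0.03 = $16.18
Federal income tax: $539.21 × 0.255 = $137.50
Social Security (OASDI): $615.60 × 0.07 = $43.09
Life insurance premium: $56.02
Legal plan premium: $10.40
Health insurance premium: $39.51
Total deductions = $27.70 + $48.69 + $16.18 + $137.50 + $43.09 + $56.02 + $10.40 + $39.51 = $379.09
Net pay = $615.60 − $379.09 = $236.51

$236.51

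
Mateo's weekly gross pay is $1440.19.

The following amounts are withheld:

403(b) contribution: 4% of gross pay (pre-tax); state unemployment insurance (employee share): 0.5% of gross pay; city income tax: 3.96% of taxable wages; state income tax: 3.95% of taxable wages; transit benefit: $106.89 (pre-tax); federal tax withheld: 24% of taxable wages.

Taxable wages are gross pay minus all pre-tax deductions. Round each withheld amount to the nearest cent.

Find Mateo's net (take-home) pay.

$861.41

Transit benefit: $106.89
403(b) contribution: $1440.19 × 0.04 = $57.61
Pre-tax total = $106.89 + $57.61 = $164.50
Taxable wages = $1440.19 − $164.50 = $1275.69
Federal tax withheld: $1275.69 × 0.24 = $306.17
State income tax: $1275.69 × 0.0395 = $50.39
City income tax: $1275.69 × 0.0396 = $50.52
State unemployment insurance (employee share): $1440.19 × 0.005 = $7.20
Total deductions = $106.89 + $57.61 + $306.17 + $50.39 + $50.52 + $7.20 = $578.78
Net pay = $1440.19 − $578.78 = $861.41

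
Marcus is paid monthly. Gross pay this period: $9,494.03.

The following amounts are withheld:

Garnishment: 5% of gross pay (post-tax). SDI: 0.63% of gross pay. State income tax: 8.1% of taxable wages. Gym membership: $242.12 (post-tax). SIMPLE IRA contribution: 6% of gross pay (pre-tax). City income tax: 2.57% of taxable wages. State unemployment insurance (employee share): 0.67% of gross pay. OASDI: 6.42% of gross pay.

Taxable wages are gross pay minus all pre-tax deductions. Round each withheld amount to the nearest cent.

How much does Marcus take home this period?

$6,522.39

SIMPLE IRA contribution: $9,494.03 × 0.06 = $569.64
Taxable wages = $9,494.03 − $569.64 = $8,924.39
City income tax: $8,924.39 × 0.0257 = $229.36
State income tax: $8,924.39 × 0.081 = $722.88
State unemployment insurance (employee share): $9,494.03 × 0.0067 = $63.61
SDI: $9,494.03 × 0.0063 = $59.81
OASDI: $9,494.03 × 0.0642 = $609.52
Garnishment: $9,494.03 × 0.05 = $474.70
Gym membership: $242.12
Total deductions = $569.64 + $229.36 + $722.88 + $63.61 + $59.81 + $609.52 + $474.70 + $242.12 = $2,971.64
Net pay = $9,494.03 − $2,971.64 = $6,522.39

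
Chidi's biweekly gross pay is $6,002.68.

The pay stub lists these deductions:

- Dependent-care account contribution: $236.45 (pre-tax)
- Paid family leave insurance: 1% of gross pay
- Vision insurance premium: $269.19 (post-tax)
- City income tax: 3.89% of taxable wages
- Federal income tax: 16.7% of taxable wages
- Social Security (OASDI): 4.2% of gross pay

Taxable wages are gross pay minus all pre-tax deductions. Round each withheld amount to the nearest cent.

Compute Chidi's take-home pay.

$3,997.63

Dependent-care account contribution: $236.45
Taxable wages = $6,002.68 − $236.45 = $5,766.23
Federal income tax: $5,766.23 × 0.167 = $962.96
City income tax: $5,766.23 × 0.0389 = $224.31
Paid family leave insurance: $6,002.68 × 0.01 = $60.03
Social Security (OASDI): $6,002.68 × 0.042 = $252.11
Vision insurance premium: $269.19
Total deductions = $236.45 + $962.96 + $224.31 + $60.03 + $252.11 + $269.19 = $2,005.05
Net pay = $6,002.68 − $2,005.05 = $3,997.63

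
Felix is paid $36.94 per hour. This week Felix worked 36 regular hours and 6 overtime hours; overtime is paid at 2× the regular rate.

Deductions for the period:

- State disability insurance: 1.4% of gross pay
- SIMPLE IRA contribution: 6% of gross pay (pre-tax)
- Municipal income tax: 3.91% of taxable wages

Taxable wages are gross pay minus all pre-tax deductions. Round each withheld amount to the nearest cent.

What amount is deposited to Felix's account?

$1,576.74

Regular pay: 36 × $36.94 = $1,329.84
Overtime pay: 6 × $36.94 × 2 = $443.28
Gross pay = $1,329.84 + $443.28 = $1,773.12
SIMPLE IRA contribution: $1,773.12 × 0.06 = $106.39
Taxable wages = $1,773.12 − $106.39 = $1,666.73
Municipal income tax: $1,666.73 × 0.0391 = $65.17
State disability insurance: $1,773.12 × 0.014 = $24.82
Total deductions = $106.39 + $65.17 + $24.82 = $196.38
Net pay = $1,773.12 − $196.38 = $1,576.74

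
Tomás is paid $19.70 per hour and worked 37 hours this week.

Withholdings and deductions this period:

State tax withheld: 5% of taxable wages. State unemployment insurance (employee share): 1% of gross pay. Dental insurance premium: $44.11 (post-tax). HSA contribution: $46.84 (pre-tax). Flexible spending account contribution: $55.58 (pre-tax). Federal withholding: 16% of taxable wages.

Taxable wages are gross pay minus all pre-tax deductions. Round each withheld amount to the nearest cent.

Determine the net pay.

$443.52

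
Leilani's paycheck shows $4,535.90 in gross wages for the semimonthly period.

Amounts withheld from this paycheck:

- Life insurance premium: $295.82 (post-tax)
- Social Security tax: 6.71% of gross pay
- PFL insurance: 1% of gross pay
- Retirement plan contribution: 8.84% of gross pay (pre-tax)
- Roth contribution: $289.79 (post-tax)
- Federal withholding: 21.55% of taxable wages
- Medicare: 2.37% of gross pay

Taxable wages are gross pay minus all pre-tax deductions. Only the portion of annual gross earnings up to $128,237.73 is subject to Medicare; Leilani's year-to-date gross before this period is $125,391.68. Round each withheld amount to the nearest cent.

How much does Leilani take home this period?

$2,241.07

Retirement plan contribution: $4,535.90 × 0.0884 = $400.97
Taxable wages = $4,535.90 − $400.97 = $4,134.93
Federal withholding: $4,134.93 × 0.2155 = $891.08
Medicare: only $128,237.73 − $125,391.68 = $2,846.05 of this check is subject → $2,846.05 × 0.0237 = $67.45
PFL insurance: $4,535.90 × 0.01 = $45.36
Social Security tax: $4,535.90 × 0.0671 = $304.36
Roth contribution: $289.79
Life insurance premium: $295.82
Total deductions = $400.97 + $891.08 + $67.45 + $45.36 + $304.36 + $289.79 + $295.82 = $2,294.83
Net pay = $4,535.90 − $2,294.83 = $2,241.07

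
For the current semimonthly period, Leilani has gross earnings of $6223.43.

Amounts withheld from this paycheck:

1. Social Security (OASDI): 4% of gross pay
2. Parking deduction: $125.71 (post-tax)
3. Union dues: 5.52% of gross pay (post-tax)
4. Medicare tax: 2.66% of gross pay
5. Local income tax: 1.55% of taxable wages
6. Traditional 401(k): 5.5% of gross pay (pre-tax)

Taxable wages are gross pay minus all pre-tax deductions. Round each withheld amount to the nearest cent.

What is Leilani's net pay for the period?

$4906.26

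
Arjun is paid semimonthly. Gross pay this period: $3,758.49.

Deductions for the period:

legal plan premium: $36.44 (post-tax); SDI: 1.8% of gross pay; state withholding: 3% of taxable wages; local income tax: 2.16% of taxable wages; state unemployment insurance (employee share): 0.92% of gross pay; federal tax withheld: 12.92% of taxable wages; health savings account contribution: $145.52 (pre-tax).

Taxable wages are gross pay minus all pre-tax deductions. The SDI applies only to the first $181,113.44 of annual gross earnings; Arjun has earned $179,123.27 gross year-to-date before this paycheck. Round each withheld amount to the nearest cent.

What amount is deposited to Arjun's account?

$2,852.90

Health savings account contribution: $145.52
Taxable wages = $3,758.49 − $145.52 = $3,612.97
Local income tax: $3,612.97 × 0.0216 = $78.04
Federal tax withheld: $3,612.97 × 0.1292 = $466.80
State withholding: $3,612.97 × 0.03 = $108.39
State unemployment insurance (employee share): $3,758.49 × 0.0092 = $34.58
SDI: only $181,113.44 − $179,123.27 = $1,990.17 of this check is subject → $1,990.17 × 0.018 = $35.82
Legal plan premium: $36.44
Total deductions = $145.52 + $78.04 + $466.80 + $108.39 + $34.58 + $35.82 + $36.44 = $905.59
Net pay = $3,758.49 − $905.59 = $2,852.90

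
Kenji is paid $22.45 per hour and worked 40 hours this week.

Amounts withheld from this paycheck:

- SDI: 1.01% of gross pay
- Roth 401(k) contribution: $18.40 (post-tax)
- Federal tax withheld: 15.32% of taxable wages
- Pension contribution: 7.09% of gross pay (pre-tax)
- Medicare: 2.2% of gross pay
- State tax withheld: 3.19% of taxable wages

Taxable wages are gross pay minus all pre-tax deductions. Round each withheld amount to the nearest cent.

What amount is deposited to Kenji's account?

Gross pay: 40 × $22.45 = $898.00
Pension contribution: $898.00 × 0.0709 = $63.67
Taxable wages = $898.00 − $63.67 = $834.33
State tax withheld: $834.33 × 0.0319 = $26.62
Federal tax withheld: $834.33 × 0.1532 = $127.82
Medicare: $898.00 × 0.022 = $19.76
SDI: $898.00 × 0.0101 = $9.07
Roth 401(k) contribution: $18.40
Total deductions = $63.67 + $26.62 + $127.82 + $19.76 + $9.07 + $18.40 = $265.34
Net pay = $898.00 − $265.34 = $632.66

$632.66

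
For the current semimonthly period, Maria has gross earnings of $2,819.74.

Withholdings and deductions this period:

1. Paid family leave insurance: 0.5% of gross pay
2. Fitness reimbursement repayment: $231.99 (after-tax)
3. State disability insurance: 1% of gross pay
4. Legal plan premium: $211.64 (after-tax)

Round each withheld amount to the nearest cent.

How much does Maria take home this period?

$2,333.81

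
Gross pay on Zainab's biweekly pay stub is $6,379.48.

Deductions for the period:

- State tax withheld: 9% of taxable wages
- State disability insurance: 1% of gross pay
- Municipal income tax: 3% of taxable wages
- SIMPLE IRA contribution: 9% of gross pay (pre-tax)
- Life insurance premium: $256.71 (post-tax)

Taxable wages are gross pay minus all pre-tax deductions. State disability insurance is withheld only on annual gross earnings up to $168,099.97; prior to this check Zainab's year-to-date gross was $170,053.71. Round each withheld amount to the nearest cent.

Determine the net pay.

$4,851.98

SIMPLE IRA contribution: $6,379.48 × 0.09 = $574.15
Taxable wages = $6,379.48 − $574.15 = $5,805.33
State tax withheld: $5,805.33 × 0.09 = $522.48
Municipal income tax: $5,805.33 × 0.03 = $174.16
State disability insurance: annual cap $168,099.97 already reached (YTD $170,053.71), so $0.00
Life insurance premium: $256.71
Total deductions = $574.15 + $522.48 + $174.16 + $0.00 + $256.71 = $1,527.50
Net pay = $6,379.48 − $1,527.50 = $4,851.98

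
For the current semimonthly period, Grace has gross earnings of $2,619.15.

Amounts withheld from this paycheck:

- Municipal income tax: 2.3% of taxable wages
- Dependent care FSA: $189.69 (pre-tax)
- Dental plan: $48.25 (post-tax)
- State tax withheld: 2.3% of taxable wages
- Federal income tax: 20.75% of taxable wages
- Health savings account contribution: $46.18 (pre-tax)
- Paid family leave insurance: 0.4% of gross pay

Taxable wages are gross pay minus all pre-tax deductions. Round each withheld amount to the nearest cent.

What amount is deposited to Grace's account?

Dependent care FSA: $189.69
Health savings account contribution: $46.18
Pre-tax total = $189.69 + $46.18 = $235.87
Taxable wages = $2,619.15 − $235.87 = $2,383.28
Federal income tax: $2,383.28 × 0.2075 = $494.53
Municipal income tax: $2,383.28 × 0.023 = $54.82
State tax withheld: $2,383.28 × 0.023 = $54.82
Paid family leave insurance: $2,619.15 × 0.004 = $10.48
Dental plan: $48.25
Total deductions = $189.69 + $46.18 + $494.53 + $54.82 + $54.82 + $10.48 + $48.25 = $898.77
Net pay = $2,619.15 − $898.77 = $1,720.38

$1,720.38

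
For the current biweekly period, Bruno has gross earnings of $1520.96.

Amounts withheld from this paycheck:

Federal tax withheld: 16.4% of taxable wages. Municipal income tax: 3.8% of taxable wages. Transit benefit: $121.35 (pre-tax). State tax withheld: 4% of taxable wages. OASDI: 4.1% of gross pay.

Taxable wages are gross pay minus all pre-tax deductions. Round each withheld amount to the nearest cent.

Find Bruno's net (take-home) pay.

$998.54

Transit benefit: $121.35
Taxable wages = $1520.96 − $121.35 = $1399.61
Federal tax withheld: $1399.61 × 0.164 = $229.54
State tax withheld: $1399.61 × 0.04 = $55.98
Municipal income tax: $1399.61 × 0.038 = $53.19
OASDI: $1520.96 × 0.041 = $62.36
Total deductions = $121.35 + $229.54 + $55.98 + $53.19 + $62.36 = $522.42
Net pay = $1520.96 − $522.42 = $998.54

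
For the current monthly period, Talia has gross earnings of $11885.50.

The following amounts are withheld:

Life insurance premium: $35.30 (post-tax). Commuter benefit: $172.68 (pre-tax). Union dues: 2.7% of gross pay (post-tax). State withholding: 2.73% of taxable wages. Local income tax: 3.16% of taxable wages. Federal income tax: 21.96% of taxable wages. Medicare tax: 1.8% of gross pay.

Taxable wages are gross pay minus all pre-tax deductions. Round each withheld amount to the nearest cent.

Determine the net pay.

Commuter benefit: $172.68
Taxable wages = $11885.50 − $172.68 = $11712.82
State withholding: $11712.82 × 0.0273 = $319.76
Local income tax: $11712.82 × 0.0316 = $370.13
Federal income tax: $11712.82 × 0.2196 = $2572.14
Medicare tax: $11885.50 × 0.018 = $213.94
Union dues: $11885.50 × 0.027 = $320.91
Life insurance premium: $35.30
Total deductions = $172.68 + $319.76 + $370.13 + $2572.14 + $213.94 + $320.91 + $35.30 = $4004.86
Net pay = $11885.50 − $4004.86 = $7880.64

$7880.64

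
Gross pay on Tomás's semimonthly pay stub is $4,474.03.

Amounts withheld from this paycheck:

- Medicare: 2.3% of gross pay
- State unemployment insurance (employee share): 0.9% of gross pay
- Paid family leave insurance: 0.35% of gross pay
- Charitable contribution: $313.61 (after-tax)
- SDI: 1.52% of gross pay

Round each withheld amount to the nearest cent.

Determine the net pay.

Paid family leave insurance: $4,474.03 × 0.0035 = $15.66
Medicare: $4,474.03 × 0.023 = $102.90
State unemployment insurance (employee share): $4,474.03 × 0.009 = $40.27
SDI: $4,474.03 × 0.0152 = $68.01
Charitable contribution: $313.61
Total deductions = $15.66 + $102.90 + $40.27 + $68.01 + $313.61 = $540.45
Net pay = $4,474.03 − $540.45 = $3,933.58

$3,933.58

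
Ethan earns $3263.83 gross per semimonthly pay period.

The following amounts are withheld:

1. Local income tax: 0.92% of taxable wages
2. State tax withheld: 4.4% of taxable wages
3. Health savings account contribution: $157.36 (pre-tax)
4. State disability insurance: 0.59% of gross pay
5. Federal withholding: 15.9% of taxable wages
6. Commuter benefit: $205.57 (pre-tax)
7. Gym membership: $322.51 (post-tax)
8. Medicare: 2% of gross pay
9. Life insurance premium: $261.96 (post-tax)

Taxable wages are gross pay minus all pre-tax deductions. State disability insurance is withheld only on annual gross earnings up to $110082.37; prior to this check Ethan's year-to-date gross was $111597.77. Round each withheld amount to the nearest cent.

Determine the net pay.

Commuter benefit: $205.57
Health savings account contribution: $157.36
Pre-tax total = $205.57 + $157.36 = $362.93
Taxable wages = $3263.83 − $362.93 = $2900.90
Federal withholding: $2900.90 × 0.159 = $461.24
Local income tax: $2900.90 × 0.0092 = $26.69
State tax withheld: $2900.90 × 0.044 = $127.64
State disability insurance: annual cap $110082.37 already reached (YTD $111597.77), so $0.00
Medicare: $3263.83 × 0.02 = $65.28
Life insurance premium: $261.96
Gym membership: $322.51
Total deductions = $205.57 + $157.36 + $461.24 + $26.69 + $127.64 + $0.00 + $65.28 + $261.96 + $322.51 = $1628.25
Net pay = $3263.83 − $1628.25 = $1635.58

$1635.58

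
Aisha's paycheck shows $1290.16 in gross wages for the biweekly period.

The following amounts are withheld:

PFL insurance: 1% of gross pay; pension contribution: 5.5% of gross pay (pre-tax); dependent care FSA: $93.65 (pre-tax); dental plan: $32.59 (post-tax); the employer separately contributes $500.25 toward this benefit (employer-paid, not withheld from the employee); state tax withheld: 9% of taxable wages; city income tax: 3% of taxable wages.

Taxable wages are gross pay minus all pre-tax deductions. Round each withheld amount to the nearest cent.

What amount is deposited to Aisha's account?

Dependent care FSA: $93.65
Pension contribution: $1290.16 × 0.055 = $70.96
Pre-tax total = $93.65 + $70.96 = $164.61
Taxable wages = $1290.16 − $164.61 = $1125.55
State tax withheld: $1125.55 × 0.09 = $101.30
City income tax: $1125.55 × 0.03 = $33.77
PFL insurance: $1290.16 × 0.01 = $12.90
Dental plan: $32.59
(Employer's $500.25 toward dental plan is not withheld from the employee.)
Total deductions = $93.65 + $70.96 + $101.30 + $33.77 + $12.90 + $32.59 = $345.17
Net pay = $1290.16 − $345.17 = $944.99

$944.99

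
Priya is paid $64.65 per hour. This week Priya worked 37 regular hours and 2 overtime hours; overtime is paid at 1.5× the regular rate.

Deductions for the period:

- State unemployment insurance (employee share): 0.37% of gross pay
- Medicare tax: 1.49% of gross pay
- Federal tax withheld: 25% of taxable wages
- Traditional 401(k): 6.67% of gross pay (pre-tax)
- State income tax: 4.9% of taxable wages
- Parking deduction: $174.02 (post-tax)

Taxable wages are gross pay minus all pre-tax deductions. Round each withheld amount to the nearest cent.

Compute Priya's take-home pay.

$1,469.75

Regular pay: 37 × $64.65 = $2,392.05
Overtime pay: 2 × $64.65 × 1.5 = $193.95
Gross pay = $2,392.05 + $193.95 = $2,586.00
Traditional 401(k): $2,586.00 × 0.0667 = $172.49
Taxable wages = $2,586.00 − $172.49 = $2,413.51
State income tax: $2,413.51 × 0.049 = $118.26
Federal tax withheld: $2,413.51 × 0.25 = $603.38
State unemployment insurance (employee share): $2,586.00 × 0.0037 = $9.57
Medicare tax: $2,586.00 × 0.0149 = $38.53
Parking deduction: $174.02
Total deductions = $172.49 + $118.26 + $603.38 + $9.57 + $38.53 + $174.02 = $1,116.25
Net pay = $2,586.00 − $1,116.25 = $1,469.75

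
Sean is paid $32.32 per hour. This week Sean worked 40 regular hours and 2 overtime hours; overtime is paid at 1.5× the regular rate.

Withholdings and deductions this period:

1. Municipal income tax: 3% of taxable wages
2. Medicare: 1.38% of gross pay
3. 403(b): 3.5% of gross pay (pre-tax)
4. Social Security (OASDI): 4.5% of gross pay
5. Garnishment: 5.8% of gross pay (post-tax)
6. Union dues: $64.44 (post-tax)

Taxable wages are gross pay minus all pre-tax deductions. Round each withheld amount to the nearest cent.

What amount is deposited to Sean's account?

Regular pay: 40 × $32.32 = $1,292.80
Overtime pay: 2 × $32.32 × 1.5 = $96.96
Gross pay = $1,292.80 + $96.96 = $1,389.76
403(b): $1,389.76 × 0.035 = $48.64
Taxable wages = $1,389.76 − $48.64 = $1,341.12
Municipal income tax: $1,341.12 × 0.03 = $40.23
Social Security (OASDI): $1,389.76 × 0.045 = $62.54
Medicare: $1,389.76 × 0.0138 = $19.18
Union dues: $64.44
Garnishment: $1,389.76 × 0.058 = $80.61
Total deductions = $48.64 + $40.23 + $62.54 + $19.18 + $64.44 + $80.61 = $315.64
Net pay = $1,389.76 − $315.64 = $1,074.12

$1,074.12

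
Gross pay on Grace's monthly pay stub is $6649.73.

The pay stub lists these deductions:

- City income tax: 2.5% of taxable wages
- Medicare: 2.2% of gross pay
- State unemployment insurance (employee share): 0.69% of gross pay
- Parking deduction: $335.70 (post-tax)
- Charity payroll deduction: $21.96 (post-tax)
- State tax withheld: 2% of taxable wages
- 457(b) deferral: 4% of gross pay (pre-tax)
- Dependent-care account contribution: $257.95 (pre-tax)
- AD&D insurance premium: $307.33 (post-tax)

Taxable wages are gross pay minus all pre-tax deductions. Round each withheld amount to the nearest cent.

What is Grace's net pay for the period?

$4992.97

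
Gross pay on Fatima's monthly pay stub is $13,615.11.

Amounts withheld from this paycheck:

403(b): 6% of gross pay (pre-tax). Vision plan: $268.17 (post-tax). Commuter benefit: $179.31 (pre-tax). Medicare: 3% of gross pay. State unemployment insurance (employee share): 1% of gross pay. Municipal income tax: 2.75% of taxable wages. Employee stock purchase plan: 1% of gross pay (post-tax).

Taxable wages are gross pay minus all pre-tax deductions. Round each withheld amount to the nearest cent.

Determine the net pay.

$11,322.95

Commuter benefit: $179.31
403(b): $13,615.11 × 0.06 = $816.91
Pre-tax total = $179.31 + $816.91 = $996.22
Taxable wages = $13,615.11 − $996.22 = $12,618.89
Municipal income tax: $12,618.89 × 0.0275 = $347.02
Medicare: $13,615.11 × 0.03 = $408.45
State unemployment insurance (employee share): $13,615.11 × 0.01 = $136.15
Vision plan: $268.17
Employee stock purchase plan: $13,615.11 × 0.01 = $136.15
Total deductions = $179.31 + $816.91 + $347.02 + $408.45 + $136.15 + $268.17 + $136.15 = $2,292.16
Net pay = $13,615.11 − $2,292.16 = $11,322.95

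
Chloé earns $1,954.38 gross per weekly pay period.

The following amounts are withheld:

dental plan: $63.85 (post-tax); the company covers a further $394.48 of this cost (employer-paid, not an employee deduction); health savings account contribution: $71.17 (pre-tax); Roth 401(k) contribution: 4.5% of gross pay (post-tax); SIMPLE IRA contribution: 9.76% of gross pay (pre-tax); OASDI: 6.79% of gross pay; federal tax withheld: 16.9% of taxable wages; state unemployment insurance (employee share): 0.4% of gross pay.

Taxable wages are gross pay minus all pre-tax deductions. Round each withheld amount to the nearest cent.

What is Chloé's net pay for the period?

$1,114.11

Health savings account contribution: $71.17
SIMPLE IRA contribution: $1,954.38 × 0.0976 = $190.75
Pre-tax total = $71.17 + $190.75 = $261.92
Taxable wages = $1,954.38 − $261.92 = $1,692.46
Federal tax withheld: $1,692.46 × 0.169 = $286.03
State unemployment insurance (employee share): $1,954.38 × 0.004 = $7.82
OASDI: $1,954.38 × 0.0679 = $132.70
Roth 401(k) contribution: $1,954.38 × 0.045 = $87.95
Dental plan: $63.85
(Employer's $394.48 toward dental plan is not withheld from the employee.)
Total deductions = $71.17 + $190.75 + $286.03 + $7.82 + $132.70 + $87.95 + $63.85 = $840.27
Net pay = $1,954.38 − $840.27 = $1,114.11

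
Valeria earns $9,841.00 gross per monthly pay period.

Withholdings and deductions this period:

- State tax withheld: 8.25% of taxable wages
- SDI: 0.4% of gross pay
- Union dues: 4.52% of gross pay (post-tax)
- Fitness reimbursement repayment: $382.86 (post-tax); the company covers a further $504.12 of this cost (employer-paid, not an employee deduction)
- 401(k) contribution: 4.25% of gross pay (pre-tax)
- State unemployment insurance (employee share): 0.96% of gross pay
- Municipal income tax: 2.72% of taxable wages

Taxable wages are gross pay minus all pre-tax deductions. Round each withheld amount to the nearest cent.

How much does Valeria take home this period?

$7,427.58

401(k) contribution: $9,841.00 × 0.0425 = $418.24
Taxable wages = $9,841.00 − $418.24 = $9,422.76
State tax withheld: $9,422.76 × 0.0825 = $777.38
Municipal income tax: $9,422.76 × 0.0272 = $256.30
State unemployment insurance (employee share): $9,841.00 × 0.0096 = $94.47
SDI: $9,841.00 × 0.004 = $39.36
Fitness reimbursement repayment: $382.86
Union dues: $9,841.00 × 0.0452 = $444.81
(Employer's $504.12 toward fitness reimbursement repayment is not withheld from the employee.)
Total deductions = $418.24 + $777.38 + $256.30 + $94.47 + $39.36 + $382.86 + $444.81 = $2,413.42
Net pay = $9,841.00 − $2,413.42 = $7,427.58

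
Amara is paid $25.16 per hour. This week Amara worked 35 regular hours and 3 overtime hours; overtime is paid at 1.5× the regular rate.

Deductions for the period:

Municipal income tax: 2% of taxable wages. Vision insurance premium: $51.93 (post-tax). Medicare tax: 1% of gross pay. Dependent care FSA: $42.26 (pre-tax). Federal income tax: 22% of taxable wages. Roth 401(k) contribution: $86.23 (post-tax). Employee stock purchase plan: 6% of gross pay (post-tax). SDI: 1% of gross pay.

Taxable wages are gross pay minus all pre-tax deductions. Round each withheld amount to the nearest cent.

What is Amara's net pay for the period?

$505.52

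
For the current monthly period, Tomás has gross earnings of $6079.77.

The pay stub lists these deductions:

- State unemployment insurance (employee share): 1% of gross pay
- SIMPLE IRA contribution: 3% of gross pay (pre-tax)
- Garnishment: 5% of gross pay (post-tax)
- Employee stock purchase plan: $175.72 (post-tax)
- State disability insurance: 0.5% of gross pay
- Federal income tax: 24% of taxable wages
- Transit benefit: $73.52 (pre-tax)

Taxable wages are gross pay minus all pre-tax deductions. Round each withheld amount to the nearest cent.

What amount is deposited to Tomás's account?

Transit benefit: $73.52
SIMPLE IRA contribution: $6079.77 × 0.03 = $182.39
Pre-tax total = $73.52 + $182.39 = $255.91
Taxable wages = $6079.77 − $255.91 = $5823.86
Federal income tax: $5823.86 × 0.24 = $1397.73
State disability insurance: $6079.77 × 0.005 = $30.40
State unemployment insurance (employee share): $6079.77 × 0.01 = $60.80
Employee stock purchase plan: $175.72
Garnishment: $6079.77 × 0.05 = $303.99
Total deductions = $73.52 + $182.39 + $1397.73 + $30.40 + $60.80 + $175.72 + $303.99 = $2224.55
Net pay = $6079.77 − $2224.55 = $3855.22

$3855.22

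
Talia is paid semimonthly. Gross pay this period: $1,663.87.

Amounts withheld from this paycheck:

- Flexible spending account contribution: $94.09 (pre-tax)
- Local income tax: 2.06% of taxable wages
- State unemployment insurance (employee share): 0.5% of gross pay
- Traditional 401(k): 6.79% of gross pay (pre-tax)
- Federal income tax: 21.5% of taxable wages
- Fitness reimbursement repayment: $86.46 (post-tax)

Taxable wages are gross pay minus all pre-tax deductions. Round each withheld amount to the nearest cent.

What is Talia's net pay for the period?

$1,018.80

Flexible spending account contribution: $94.09
Traditional 401(k): $1,663.87 × 0.0679 = $112.98
Pre-tax total = $94.09 + $112.98 = $207.07
Taxable wages = $1,663.87 − $207.07 = $1,456.80
Federal income tax: $1,456.80 × 0.215 = $313.21
Local income tax: $1,456.80 × 0.0206 = $30.01
State unemployment insurance (employee share): $1,663.87 × 0.005 = $8.32
Fitness reimbursement repayment: $86.46
Total deductions = $94.09 + $112.98 + $313.21 + $30.01 + $8.32 + $86.46 = $645.07
Net pay = $1,663.87 − $645.07 = $1,018.80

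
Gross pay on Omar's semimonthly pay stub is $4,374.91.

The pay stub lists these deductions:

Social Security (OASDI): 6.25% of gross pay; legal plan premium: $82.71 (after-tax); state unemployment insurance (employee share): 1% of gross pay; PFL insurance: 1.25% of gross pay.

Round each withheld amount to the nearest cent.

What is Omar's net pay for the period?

$3,920.33

PFL insurance: $4,374.91 × 0.0125 = $54.69
Social Security (OASDI): $4,374.91 × 0.0625 = $273.43
State unemployment insurance (employee share): $4,374.91 × 0.01 = $43.75
Legal plan premium: $82.71
Total deductions = $54.69 + $273.43 + $43.75 + $82.71 = $454.58
Net pay = $4,374.91 − $454.58 = $3,920.33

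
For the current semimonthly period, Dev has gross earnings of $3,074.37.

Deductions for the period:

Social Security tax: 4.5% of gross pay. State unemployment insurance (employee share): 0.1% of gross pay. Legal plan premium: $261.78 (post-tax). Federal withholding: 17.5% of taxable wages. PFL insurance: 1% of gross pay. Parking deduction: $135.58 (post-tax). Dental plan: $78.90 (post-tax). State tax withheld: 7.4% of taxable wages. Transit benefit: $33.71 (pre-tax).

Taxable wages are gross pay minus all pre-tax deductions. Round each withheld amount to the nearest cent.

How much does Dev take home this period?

$1,635.11

Transit benefit: $33.71
Taxable wages = $3,074.37 − $33.71 = $3,040.66
State tax withheld: $3,040.66 × 0.074 = $225.01
Federal withholding: $3,040.66 × 0.175 = $532.12
Social Security tax: $3,074.37 × 0.045 = $138.35
State unemployment insurance (employee share): $3,074.37 × 0.001 = $3.07
PFL insurance: $3,074.37 × 0.01 = $30.74
Parking deduction: $135.58
Legal plan premium: $261.78
Dental plan: $78.90
Total deductions = $33.71 + $225.01 + $532.12 + $138.35 + $3.07 + $30.74 + $135.58 + $261.78 + $78.90 = $1,439.26
Net pay = $3,074.37 − $1,439.26 = $1,635.11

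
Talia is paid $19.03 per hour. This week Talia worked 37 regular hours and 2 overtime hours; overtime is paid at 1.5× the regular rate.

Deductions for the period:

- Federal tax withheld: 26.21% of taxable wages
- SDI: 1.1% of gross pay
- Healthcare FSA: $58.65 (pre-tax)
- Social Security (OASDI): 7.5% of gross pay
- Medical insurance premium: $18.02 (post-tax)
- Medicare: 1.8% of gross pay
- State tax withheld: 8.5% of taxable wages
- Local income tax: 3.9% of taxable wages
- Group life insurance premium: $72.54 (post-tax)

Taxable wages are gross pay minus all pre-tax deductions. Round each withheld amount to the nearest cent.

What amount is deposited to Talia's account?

Regular pay: 37 × $19.03 = $704.11
Overtime pay: 2 × $19.03 × 1.5 = $57.09
Gross pay = $704.11 + $57.09 = $761.20
Healthcare FSA: $58.65
Taxable wages = $761.20 − $58.65 = $702.55
Federal tax withheld: $702.55 × 0.2621 = $184.14
State tax withheld: $702.55 × 0.085 = $59.72
Local income tax: $702.55 × 0.039 = $27.40
Social Security (OASDI): $761.20 × 0.075 = $57.09
Medicare: $761.20 × 0.018 = $13.70
SDI: $761.20 × 0.011 = $8.37
Group life insurance premium: $72.54
Medical insurance premium: $18.02
Total deductions = $58.65 + $184.14 + $59.72 + $27.40 + $57.09 + $13.70 + $8.37 + $72.54 + $18.02 = $499.63
Net pay = $761.20 − $499.63 = $261.57

$261.57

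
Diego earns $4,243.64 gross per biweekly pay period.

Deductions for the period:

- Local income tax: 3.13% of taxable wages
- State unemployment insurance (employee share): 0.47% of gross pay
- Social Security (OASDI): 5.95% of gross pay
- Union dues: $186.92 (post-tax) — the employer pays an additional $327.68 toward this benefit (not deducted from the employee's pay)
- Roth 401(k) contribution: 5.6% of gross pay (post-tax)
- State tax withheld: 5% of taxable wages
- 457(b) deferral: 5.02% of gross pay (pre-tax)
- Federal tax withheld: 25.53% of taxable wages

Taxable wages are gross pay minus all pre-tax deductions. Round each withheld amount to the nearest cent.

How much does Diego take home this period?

$1,976.90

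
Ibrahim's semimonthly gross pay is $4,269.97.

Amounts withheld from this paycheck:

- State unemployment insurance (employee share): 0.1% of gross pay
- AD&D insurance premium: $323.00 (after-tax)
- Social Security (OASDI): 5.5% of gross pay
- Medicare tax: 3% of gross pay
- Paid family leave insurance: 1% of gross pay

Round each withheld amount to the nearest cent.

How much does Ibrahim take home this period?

Paid family leave insurance: $4,269.97 × 0.01 = $42.70
Social Security (OASDI): $4,269.97 × 0.055 = $234.85
State unemployment insurance (employee share): $4,269.97 × 0.001 = $4.27
Medicare tax: $4,269.97 × 0.03 = $128.10
AD&D insurance premium: $323.00
Total deductions = $42.70 + $234.85 + $4.27 + $128.10 + $323.00 = $732.92
Net pay = $4,269.97 − $732.92 = $3,537.05

$3,537.05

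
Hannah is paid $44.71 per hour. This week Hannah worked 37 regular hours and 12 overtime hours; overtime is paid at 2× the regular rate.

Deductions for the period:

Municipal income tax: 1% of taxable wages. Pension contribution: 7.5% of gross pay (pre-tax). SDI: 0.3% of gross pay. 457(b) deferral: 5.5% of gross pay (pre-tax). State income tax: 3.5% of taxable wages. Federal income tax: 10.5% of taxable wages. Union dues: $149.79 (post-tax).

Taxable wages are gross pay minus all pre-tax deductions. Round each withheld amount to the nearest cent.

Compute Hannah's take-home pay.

$1,858.87

Regular pay: 37 × $44.71 = $1,654.27
Overtime pay: 12 × $44.71 × 2 = $1,073.04
Gross pay = $1,654.27 + $1,073.04 = $2,727.31
457(b) deferral: $2,727.31 × 0.055 = $150.00
Pension contribution: $2,727.31 × 0.075 = $204.55
Pre-tax total = $150.00 + $204.55 = $354.55
Taxable wages = $2,727.31 − $354.55 = $2,372.76
Municipal income tax: $2,372.76 × 0.01 = $23.73
State income tax: $2,372.76 × 0.035 = $83.05
Federal income tax: $2,372.76 × 0.105 = $249.14
SDI: $2,727.31 × 0.003 = $8.18
Union dues: $149.79
Total deductions = $150.00 + $204.55 + $23.73 + $83.05 + $249.14 + $8.18 + $149.79 = $868.44
Net pay = $2,727.31 − $868.44 = $1,858.87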